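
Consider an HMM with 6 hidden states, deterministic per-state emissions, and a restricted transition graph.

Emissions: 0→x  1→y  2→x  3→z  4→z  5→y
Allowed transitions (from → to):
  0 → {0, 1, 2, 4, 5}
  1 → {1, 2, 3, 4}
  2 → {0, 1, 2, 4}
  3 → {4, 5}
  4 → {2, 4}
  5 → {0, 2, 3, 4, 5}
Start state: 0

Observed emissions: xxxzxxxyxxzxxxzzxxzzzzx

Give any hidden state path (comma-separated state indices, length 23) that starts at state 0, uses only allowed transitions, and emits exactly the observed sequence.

0,2,2,4,2,2,0,5,2,0,4,2,0,2,4,4,2,0,4,4,4,4,2

  pos 0: x in {0,2}, choose 0; start
  pos 1: x in {0,2}, choose 2; 0->2 ok
  pos 2: x in {0,2}, choose 2; 2->2 ok
  pos 3: z in {3,4}, choose 4; 2->4 ok
  pos 4: x in {0,2}, choose 2; 4->2 ok
  pos 5: x in {0,2}, choose 2; 2->2 ok
  pos 6: x in {0,2}, choose 0; 2->0 ok
  pos 7: y in {1,5}, choose 5; 0->5 ok
  pos 8: x in {0,2}, choose 2; 5->2 ok
  pos 9: x in {0,2}, choose 0; 2->0 ok
  pos 10: z in {3,4}, choose 4; 0->4 ok
  pos 11: x in {0,2}, choose 2; 4->2 ok
  pos 12: x in {0,2}, choose 0; 2->0 ok
  pos 13: x in {0,2}, choose 2; 0->2 ok
  pos 14: z in {3,4}, choose 4; 2->4 ok
  pos 15: z in {3,4}, choose 4; 4->4 ok
  pos 16: x in {0,2}, choose 2; 4->2 ok
  pos 17: x in {0,2}, choose 0; 2->0 ok
  pos 18: z in {3,4}, choose 4; 0->4 ok
  pos 19: z in {3,4}, choose 4; 4->4 ok
  pos 20: z in {3,4}, choose 4; 4->4 ok
  pos 21: z in {3,4}, choose 4; 4->4 ok
  pos 22: x in {0,2}, choose 2; 4->2 ok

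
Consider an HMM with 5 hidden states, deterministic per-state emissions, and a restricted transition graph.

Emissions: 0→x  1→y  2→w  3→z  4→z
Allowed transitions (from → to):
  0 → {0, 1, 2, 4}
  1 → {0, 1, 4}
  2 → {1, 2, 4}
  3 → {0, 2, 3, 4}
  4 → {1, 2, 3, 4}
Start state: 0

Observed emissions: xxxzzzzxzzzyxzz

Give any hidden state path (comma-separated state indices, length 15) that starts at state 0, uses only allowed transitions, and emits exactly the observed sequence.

0,0,0,4,4,4,3,0,4,3,4,1,0,4,4

  t0 'x' -> {0}, take 0 (start)
  t1 'x' -> {0}, take 0 (0->0 ok)
  t2 'x' -> {0}, take 0 (0->0 ok)
  t3 'z' -> {3,4}, take 4 (0->4 ok)
  t4 'z' -> {3,4}, take 4 (4->4 ok)
  t5 'z' -> {3,4}, take 4 (4->4 ok)
  t6 'z' -> {3,4}, take 3 (4->3 ok)
  t7 'x' -> {0}, take 0 (3->0 ok)
  t8 'z' -> {3,4}, take 4 (0->4 ok)
  t9 'z' -> {3,4}, take 3 (4->3 ok)
  t10 'z' -> {3,4}, take 4 (3->4 ok)
  t11 'y' -> {1}, take 1 (4->1 ok)
  t12 'x' -> {0}, take 0 (1->0 ok)
  t13 'z' -> {3,4}, take 4 (0->4 ok)
  t14 'z' -> {3,4}, take 4 (4->4 ok)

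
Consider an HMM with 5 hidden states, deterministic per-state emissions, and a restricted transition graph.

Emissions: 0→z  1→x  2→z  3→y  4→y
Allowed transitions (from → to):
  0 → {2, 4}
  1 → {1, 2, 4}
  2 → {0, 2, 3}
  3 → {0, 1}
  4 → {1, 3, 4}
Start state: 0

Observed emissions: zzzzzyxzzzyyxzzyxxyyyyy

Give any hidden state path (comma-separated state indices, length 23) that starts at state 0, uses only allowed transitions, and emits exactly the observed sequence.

0,2,2,0,2,3,1,2,2,0,4,3,1,2,2,3,1,1,4,4,4,4,3

  pos 0: z in {0,2}, choose 0; start
  pos 1: z in {0,2}, choose 2; 0->2 ok
  pos 2: z in {0,2}, choose 2; 2->2 ok
  pos 3: z in {0,2}, choose 0; 2->0 ok
  pos 4: z in {0,2}, choose 2; 0->2 ok
  pos 5: y in {3,4}, choose 3; 2->3 ok
  pos 6: x in {1}, choose 1; 3->1 ok
  pos 7: z in {0,2}, choose 2; 1->2 ok
  pos 8: z in {0,2}, choose 2; 2->2 ok
  pos 9: z in {0,2}, choose 0; 2->0 ok
  pos 10: y in {3,4}, choose 4; 0->4 ok
  pos 11: y in {3,4}, choose 3; 4->3 ok
  pos 12: x in {1}, choose 1; 3->1 ok
  pos 13: z in {0,2}, choose 2; 1->2 ok
  pos 14: z in {0,2}, choose 2; 2->2 ok
  pos 15: y in {3,4}, choose 3; 2->3 ok
  pos 16: x in {1}, choose 1; 3->1 ok
  pos 17: x in {1}, choose 1; 1->1 ok
  pos 18: y in {3,4}, choose 4; 1->4 ok
  pos 19: y in {3,4}, choose 4; 4->4 ok
  pos 20: y in {3,4}, choose 4; 4->4 ok
  pos 21: y in {3,4}, choose 4; 4->4 ok
  pos 22: y in {3,4}, choose 3; 4->3 ok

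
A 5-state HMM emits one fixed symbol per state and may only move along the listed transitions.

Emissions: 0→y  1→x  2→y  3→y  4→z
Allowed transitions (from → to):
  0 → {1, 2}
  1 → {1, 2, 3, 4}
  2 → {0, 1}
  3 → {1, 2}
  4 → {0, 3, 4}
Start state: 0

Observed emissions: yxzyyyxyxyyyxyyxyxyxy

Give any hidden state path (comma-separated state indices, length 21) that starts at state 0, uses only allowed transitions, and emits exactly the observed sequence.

0,1,4,0,2,0,1,2,1,3,2,0,1,2,0,1,3,1,2,1,2

  t0 'y' -> {0,2,3}, take 0 (start)
  t1 'x' -> {1}, take 1 (0->1 ok)
  t2 'z' -> {4}, take 4 (1->4 ok)
  t3 'y' -> {0,2,3}, take 0 (4->0 ok)
  t4 'y' -> {0,2,3}, take 2 (0->2 ok)
  t5 'y' -> {0,2,3}, take 0 (2->0 ok)
  t6 'x' -> {1}, take 1 (0->1 ok)
  t7 'y' -> {0,2,3}, take 2 (1->2 ok)
  t8 'x' -> {1}, take 1 (2->1 ok)
  t9 'y' -> {0,2,3}, take 3 (1->3 ok)
  t10 'y' -> {0,2,3}, take 2 (3->2 ok)
  t11 'y' -> {0,2,3}, take 0 (2->0 ok)
  t12 'x' -> {1}, take 1 (0->1 ok)
  t13 'y' -> {0,2,3}, take 2 (1->2 ok)
  t14 'y' -> {0,2,3}, take 0 (2->0 ok)
  t15 'x' -> {1}, take 1 (0->1 ok)
  t16 'y' -> {0,2,3}, take 3 (1->3 ok)
  t17 'x' -> {1}, take 1 (3->1 ok)
  t18 'y' -> {0,2,3}, take 2 (1->2 ok)
  t19 'x' -> {1}, take 1 (2->1 ok)
  t20 'y' -> {0,2,3}, take 2 (1->2 ok)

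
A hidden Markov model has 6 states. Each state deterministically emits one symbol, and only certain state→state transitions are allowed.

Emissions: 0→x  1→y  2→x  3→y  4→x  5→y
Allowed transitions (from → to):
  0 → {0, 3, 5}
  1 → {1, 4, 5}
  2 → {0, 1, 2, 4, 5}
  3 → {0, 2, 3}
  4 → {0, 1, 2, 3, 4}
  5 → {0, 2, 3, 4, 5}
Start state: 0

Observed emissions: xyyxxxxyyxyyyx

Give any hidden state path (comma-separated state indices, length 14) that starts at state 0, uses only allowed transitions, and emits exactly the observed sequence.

  [0] x  {0,2,4}  => 0  start
  [1] y  {1,3,5}  => 5  0->5 ok
  [2] y  {1,3,5}  => 5  5->5 ok
  [3] x  {0,2,4}  => 2  5->2 ok
  [4] x  {0,2,4}  => 2  2->2 ok
  [5] x  {0,2,4}  => 2  2->2 ok
  [6] x  {0,2,4}  => 2  2->2 ok
  [7] y  {1,3,5}  => 1  2->1 ok
  [8] y  {1,3,5}  => 5  1->5 ok
  [9] x  {0,2,4}  => 0  5->0 ok
  [10] y  {1,3,5}  => 5  0->5 ok
  [11] y  {1,3,5}  => 3  5->3 ok
  [12] y  {1,3,5}  => 3  3->3 ok
  [13] x  {0,2,4}  => 2  3->2 ok

0,5,5,2,2,2,2,1,5,0,5,3,3,2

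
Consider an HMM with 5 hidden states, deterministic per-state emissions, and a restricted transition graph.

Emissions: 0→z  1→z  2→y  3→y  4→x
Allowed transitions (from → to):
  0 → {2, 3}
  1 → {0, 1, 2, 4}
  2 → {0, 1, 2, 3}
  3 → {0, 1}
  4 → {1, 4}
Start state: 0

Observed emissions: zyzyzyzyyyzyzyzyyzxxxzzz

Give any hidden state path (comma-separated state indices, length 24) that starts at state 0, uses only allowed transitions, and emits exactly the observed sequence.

  pos 0: z in {0,1}, choose 0; start
  pos 1: y in {2,3}, choose 3; 0->3 ok
  pos 2: z in {0,1}, choose 0; 3->0 ok
  pos 3: y in {2,3}, choose 3; 0->3 ok
  pos 4: z in {0,1}, choose 0; 3->0 ok
  pos 5: y in {2,3}, choose 3; 0->3 ok
  pos 6: z in {0,1}, choose 0; 3->0 ok
  pos 7: y in {2,3}, choose 2; 0->2 ok
  pos 8: y in {2,3}, choose 2; 2->2 ok
  pos 9: y in {2,3}, choose 3; 2->3 ok
  pos 10: z in {0,1}, choose 0; 3->0 ok
  pos 11: y in {2,3}, choose 2; 0->2 ok
  pos 12: z in {0,1}, choose 0; 2->0 ok
  pos 13: y in {2,3}, choose 3; 0->3 ok
  pos 14: z in {0,1}, choose 0; 3->0 ok
  pos 15: y in {2,3}, choose 2; 0->2 ok
  pos 16: y in {2,3}, choose 2; 2->2 ok
  pos 17: z in {0,1}, choose 1; 2->1 ok
  pos 18: x in {4}, choose 4; 1->4 ok
  pos 19: x in {4}, choose 4; 4->4 ok
  pos 20: x in {4}, choose 4; 4->4 ok
  pos 21: z in {0,1}, choose 1; 4->1 ok
  pos 22: z in {0,1}, choose 1; 1->1 ok
  pos 23: z in {0,1}, choose 0; 1->0 ok

0,3,0,3,0,3,0,2,2,3,0,2,0,3,0,2,2,1,4,4,4,1,1,0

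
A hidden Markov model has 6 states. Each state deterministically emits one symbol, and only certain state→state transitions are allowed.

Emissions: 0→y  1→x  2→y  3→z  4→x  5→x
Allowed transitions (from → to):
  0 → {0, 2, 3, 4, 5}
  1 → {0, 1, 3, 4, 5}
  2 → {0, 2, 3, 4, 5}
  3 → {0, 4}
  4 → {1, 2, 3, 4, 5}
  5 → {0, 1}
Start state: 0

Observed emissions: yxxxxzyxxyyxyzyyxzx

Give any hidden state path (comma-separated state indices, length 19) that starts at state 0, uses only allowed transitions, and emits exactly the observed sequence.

  [0] y  {0,2}  => 0  start
  [1] x  {1,4,5}  => 5  0->5 ok
  [2] x  {1,4,5}  => 1  5->1 ok
  [3] x  {1,4,5}  => 5  1->5 ok
  [4] x  {1,4,5}  => 1  5->1 ok
  [5] z  {3}  => 3  1->3 ok
  [6] y  {0,2}  => 0  3->0 ok
  [7] x  {1,4,5}  => 5  0->5 ok
  [8] x  {1,4,5}  => 1  5->1 ok
  [9] y  {0,2}  => 0  1->0 ok
  [10] y  {0,2}  => 0  0->0 ok
  [11] x  {1,4,5}  => 5  0->5 ok
  [12] y  {0,2}  => 0  5->0 ok
  [13] z  {3}  => 3  0->3 ok
  [14] y  {0,2}  => 0  3->0 ok
  [15] y  {0,2}  => 0  0->0 ok
  [16] x  {1,4,5}  => 4  0->4 ok
  [17] z  {3}  => 3  4->3 ok
  [18] x  {1,4,5}  => 4  3->4 ok

0,5,1,5,1,3,0,5,1,0,0,5,0,3,0,0,4,3,4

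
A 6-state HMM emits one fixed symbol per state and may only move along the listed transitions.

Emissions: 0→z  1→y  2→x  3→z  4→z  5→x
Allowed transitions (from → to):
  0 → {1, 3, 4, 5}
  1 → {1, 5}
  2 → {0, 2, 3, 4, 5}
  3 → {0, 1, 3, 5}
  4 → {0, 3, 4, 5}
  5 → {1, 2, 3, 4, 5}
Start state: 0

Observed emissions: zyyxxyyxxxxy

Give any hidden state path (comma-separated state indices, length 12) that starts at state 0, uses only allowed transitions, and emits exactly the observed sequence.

0,1,1,5,5,1,1,5,2,5,5,1

  [0] z  {0,3,4}  => 0  start
  [1] y  {1}  => 1  0->1 ok
  [2] y  {1}  => 1  1->1 ok
  [3] x  {2,5}  => 5  1->5 ok
  [4] x  {2,5}  => 5  5->5 ok
  [5] y  {1}  => 1  5->1 ok
  [6] y  {1}  => 1  1->1 ok
  [7] x  {2,5}  => 5  1->5 ok
  [8] x  {2,5}  => 2  5->2 ok
  [9] x  {2,5}  => 5  2->5 ok
  [10] x  {2,5}  => 5  5->5 ok
  [11] y  {1}  => 1  5->1 ok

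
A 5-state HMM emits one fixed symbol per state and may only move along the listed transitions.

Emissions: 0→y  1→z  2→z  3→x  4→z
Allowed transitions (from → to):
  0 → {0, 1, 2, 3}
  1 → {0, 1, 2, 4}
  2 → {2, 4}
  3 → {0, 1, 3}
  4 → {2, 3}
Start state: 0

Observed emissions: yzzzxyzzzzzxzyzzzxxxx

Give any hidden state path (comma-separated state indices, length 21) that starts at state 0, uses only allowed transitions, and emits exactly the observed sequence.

0,1,2,4,3,0,1,1,1,2,4,3,1,0,1,2,4,3,3,3,3

  0: obs=y cand={0} pick 0 [start]
  1: obs=z cand={1,2,4} pick 1 [0->1 ok]
  2: obs=z cand={1,2,4} pick 2 [1->2 ok]
  3: obs=z cand={1,2,4} pick 4 [2->4 ok]
  4: obs=x cand={3} pick 3 [4->3 ok]
  5: obs=y cand={0} pick 0 [3->0 ok]
  6: obs=z cand={1,2,4} pick 1 [0->1 ok]
  7: obs=z cand={1,2,4} pick 1 [1->1 ok]
  8: obs=z cand={1,2,4} pick 1 [1->1 ok]
  9: obs=z cand={1,2,4} pick 2 [1->2 ok]
  10: obs=z cand={1,2,4} pick 4 [2->4 ok]
  11: obs=x cand={3} pick 3 [4->3 ok]
  12: obs=z cand={1,2,4} pick 1 [3->1 ok]
  13: obs=y cand={0} pick 0 [1->0 ok]
  14: obs=z cand={1,2,4} pick 1 [0->1 ok]
  15: obs=z cand={1,2,4} pick 2 [1->2 ok]
  16: obs=z cand={1,2,4} pick 4 [2->4 ok]
  17: obs=x cand={3} pick 3 [4->3 ok]
  18: obs=x cand={3} pick 3 [3->3 ok]
  19: obs=x cand={3} pick 3 [3->3 ok]
  20: obs=x cand={3} pick 3 [3->3 ok]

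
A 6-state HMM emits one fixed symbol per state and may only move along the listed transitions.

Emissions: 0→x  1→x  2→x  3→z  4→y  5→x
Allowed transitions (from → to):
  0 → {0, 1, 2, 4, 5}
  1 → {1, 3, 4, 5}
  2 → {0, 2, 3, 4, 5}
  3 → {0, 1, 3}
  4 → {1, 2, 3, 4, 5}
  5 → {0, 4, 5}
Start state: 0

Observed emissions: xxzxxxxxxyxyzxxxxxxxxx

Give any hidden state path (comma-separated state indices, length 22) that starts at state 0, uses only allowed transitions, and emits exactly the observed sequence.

0,2,3,0,2,0,0,5,5,4,2,4,3,0,5,5,5,0,2,2,0,2

  pos 0: x in {0,1,2,5}, choose 0; start
  pos 1: x in {0,1,2,5}, choose 2; 0->2 ok
  pos 2: z in {3}, choose 3; 2->3 ok
  pos 3: x in {0,1,2,5}, choose 0; 3->0 ok
  pos 4: x in {0,1,2,5}, choose 2; 0->2 ok
  pos 5: x in {0,1,2,5}, choose 0; 2->0 ok
  pos 6: x in {0,1,2,5}, choose 0; 0->0 ok
  pos 7: x in {0,1,2,5}, choose 5; 0->5 ok
  pos 8: x in {0,1,2,5}, choose 5; 5->5 ok
  pos 9: y in {4}, choose 4; 5->4 ok
  pos 10: x in {0,1,2,5}, choose 2; 4->2 ok
  pos 11: y in {4}, choose 4; 2->4 ok
  pos 12: z in {3}, choose 3; 4->3 ok
  pos 13: x in {0,1,2,5}, choose 0; 3->0 ok
  pos 14: x in {0,1,2,5}, choose 5; 0->5 ok
  pos 15: x in {0,1,2,5}, choose 5; 5->5 ok
  pos 16: x in {0,1,2,5}, choose 5; 5->5 ok
  pos 17: x in {0,1,2,5}, choose 0; 5->0 ok
  pos 18: x in {0,1,2,5}, choose 2; 0->2 ok
  pos 19: x in {0,1,2,5}, choose 2; 2->2 ok
  pos 20: x in {0,1,2,5}, choose 0; 2->0 ok
  pos 21: x in {0,1,2,5}, choose 2; 0->2 ok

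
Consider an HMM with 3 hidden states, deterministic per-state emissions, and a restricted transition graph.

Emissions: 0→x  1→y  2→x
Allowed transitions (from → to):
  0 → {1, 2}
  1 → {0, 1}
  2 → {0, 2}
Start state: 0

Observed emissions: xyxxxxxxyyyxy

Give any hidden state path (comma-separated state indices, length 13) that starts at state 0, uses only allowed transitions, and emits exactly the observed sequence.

  t0 'x' -> {0,2}, take 0 (start)
  t1 'y' -> {1}, take 1 (0->1 ok)
  t2 'x' -> {0,2}, take 0 (1->0 ok)
  t3 'x' -> {0,2}, take 2 (0->2 ok)
  t4 'x' -> {0,2}, take 2 (2->2 ok)
  t5 'x' -> {0,2}, take 2 (2->2 ok)
  t6 'x' -> {0,2}, take 2 (2->2 ok)
  t7 'x' -> {0,2}, take 0 (2->0 ok)
  t8 'y' -> {1}, take 1 (0->1 ok)
  t9 'y' -> {1}, take 1 (1->1 ok)
  t10 'y' -> {1}, take 1 (1->1 ok)
  t11 'x' -> {0,2}, take 0 (1->0 ok)
  t12 'y' -> {1}, take 1 (0->1 ok)

0,1,0,2,2,2,2,0,1,1,1,0,1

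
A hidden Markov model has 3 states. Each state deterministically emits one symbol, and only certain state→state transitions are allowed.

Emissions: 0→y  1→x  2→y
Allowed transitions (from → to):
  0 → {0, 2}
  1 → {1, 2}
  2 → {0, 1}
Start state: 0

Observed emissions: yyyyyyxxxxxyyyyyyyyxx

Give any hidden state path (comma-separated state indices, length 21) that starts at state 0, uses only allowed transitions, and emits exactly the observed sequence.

0,0,0,0,0,2,1,1,1,1,1,2,0,0,0,2,0,0,2,1,1

  [0] y  {0,2}  => 0  start
  [1] y  {0,2}  => 0  0->0 ok
  [2] y  {0,2}  => 0  0->0 ok
  [3] y  {0,2}  => 0  0->0 ok
  [4] y  {0,2}  => 0  0->0 ok
  [5] y  {0,2}  => 2  0->2 ok
  [6] x  {1}  => 1  2->1 ok
  [7] x  {1}  => 1  1->1 ok
  [8] x  {1}  => 1  1->1 ok
  [9] x  {1}  => 1  1->1 ok
  [10] x  {1}  => 1  1->1 ok
  [11] y  {0,2}  => 2  1->2 ok
  [12] y  {0,2}  => 0  2->0 ok
  [13] y  {0,2}  => 0  0->0 ok
  [14] y  {0,2}  => 0  0->0 ok
  [15] y  {0,2}  => 2  0->2 ok
  [16] y  {0,2}  => 0  2->0 ok
  [17] y  {0,2}  => 0  0->0 ok
  [18] y  {0,2}  => 2  0->2 ok
  [19] x  {1}  => 1  2->1 ok
  [20] x  {1}  => 1  1->1 ok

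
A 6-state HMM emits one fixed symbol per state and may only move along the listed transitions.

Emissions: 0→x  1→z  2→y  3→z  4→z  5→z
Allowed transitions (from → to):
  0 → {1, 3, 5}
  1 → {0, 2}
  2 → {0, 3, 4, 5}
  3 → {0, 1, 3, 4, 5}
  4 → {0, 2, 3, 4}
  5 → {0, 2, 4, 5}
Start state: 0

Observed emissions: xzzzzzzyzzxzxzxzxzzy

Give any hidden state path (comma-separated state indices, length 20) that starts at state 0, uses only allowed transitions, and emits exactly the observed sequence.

0,3,5,4,4,4,4,2,3,4,0,1,0,1,0,3,0,5,4,2

  t0 'x' -> {0}, take 0 (start)
  t1 'z' -> {1,3,4,5}, take 3 (0->3 ok)
  t2 'z' -> {1,3,4,5}, take 5 (3->5 ok)
  t3 'z' -> {1,3,4,5}, take 4 (5->4 ok)
  t4 'z' -> {1,3,4,5}, take 4 (4->4 ok)
  t5 'z' -> {1,3,4,5}, take 4 (4->4 ok)
  t6 'z' -> {1,3,4,5}, take 4 (4->4 ok)
  t7 'y' -> {2}, take 2 (4->2 ok)
  t8 'z' -> {1,3,4,5}, take 3 (2->3 ok)
  t9 'z' -> {1,3,4,5}, take 4 (3->4 ok)
  t10 'x' -> {0}, take 0 (4->0 ok)
  t11 'z' -> {1,3,4,5}, take 1 (0->1 ok)
  t12 'x' -> {0}, take 0 (1->0 ok)
  t13 'z' -> {1,3,4,5}, take 1 (0->1 ok)
  t14 'x' -> {0}, take 0 (1->0 ok)
  t15 'z' -> {1,3,4,5}, take 3 (0->3 ok)
  t16 'x' -> {0}, take 0 (3->0 ok)
  t17 'z' -> {1,3,4,5}, take 5 (0->5 ok)
  t18 'z' -> {1,3,4,5}, take 4 (5->4 ok)
  t19 'y' -> {2}, take 2 (4->2 ok)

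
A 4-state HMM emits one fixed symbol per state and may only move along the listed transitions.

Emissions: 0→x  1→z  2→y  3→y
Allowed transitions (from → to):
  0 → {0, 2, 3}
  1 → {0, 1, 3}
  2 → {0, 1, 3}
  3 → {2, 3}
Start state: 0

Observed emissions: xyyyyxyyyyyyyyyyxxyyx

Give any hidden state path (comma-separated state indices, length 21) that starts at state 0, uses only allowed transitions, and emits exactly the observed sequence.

  pos 0: x in {0}, choose 0; start
  pos 1: y in {2,3}, choose 3; 0->3 ok
  pos 2: y in {2,3}, choose 2; 3->2 ok
  pos 3: y in {2,3}, choose 3; 2->3 ok
  pos 4: y in {2,3}, choose 2; 3->2 ok
  pos 5: x in {0}, choose 0; 2->0 ok
  pos 6: y in {2,3}, choose 3; 0->3 ok
  pos 7: y in {2,3}, choose 2; 3->2 ok
  pos 8: y in {2,3}, choose 3; 2->3 ok
  pos 9: y in {2,3}, choose 2; 3->2 ok
  pos 10: y in {2,3}, choose 3; 2->3 ok
  pos 11: y in {2,3}, choose 2; 3->2 ok
  pos 12: y in {2,3}, choose 3; 2->3 ok
  pos 13: y in {2,3}, choose 3; 3->3 ok
  pos 14: y in {2,3}, choose 3; 3->3 ok
  pos 15: y in {2,3}, choose 2; 3->2 ok
  pos 16: x in {0}, choose 0; 2->0 ok
  pos 17: x in {0}, choose 0; 0->0 ok
  pos 18: y in {2,3}, choose 3; 0->3 ok
  pos 19: y in {2,3}, choose 2; 3->2 ok
  pos 20: x in {0}, choose 0; 2->0 ok

0,3,2,3,2,0,3,2,3,2,3,2,3,3,3,2,0,0,3,2,0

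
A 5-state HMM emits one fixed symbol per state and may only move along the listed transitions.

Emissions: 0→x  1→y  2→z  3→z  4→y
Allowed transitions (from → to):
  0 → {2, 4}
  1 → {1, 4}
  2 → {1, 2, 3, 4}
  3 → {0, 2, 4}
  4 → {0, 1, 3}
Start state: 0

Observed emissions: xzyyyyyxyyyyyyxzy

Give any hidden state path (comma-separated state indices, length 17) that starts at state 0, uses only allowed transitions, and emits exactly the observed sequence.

  pos 0: x in {0}, choose 0; start
  pos 1: z in {2,3}, choose 2; 0->2 ok
  pos 2: y in {1,4}, choose 1; 2->1 ok
  pos 3: y in {1,4}, choose 1; 1->1 ok
  pos 4: y in {1,4}, choose 4; 1->4 ok
  pos 5: y in {1,4}, choose 1; 4->1 ok
  pos 6: y in {1,4}, choose 4; 1->4 ok
  pos 7: x in {0}, choose 0; 4->0 ok
  pos 8: y in {1,4}, choose 4; 0->4 ok
  pos 9: y in {1,4}, choose 1; 4->1 ok
  pos 10: y in {1,4}, choose 1; 1->1 ok
  pos 11: y in {1,4}, choose 1; 1->1 ok
  pos 12: y in {1,4}, choose 1; 1->1 ok
  pos 13: y in {1,4}, choose 4; 1->4 ok
  pos 14: x in {0}, choose 0; 4->0 ok
  pos 15: z in {2,3}, choose 2; 0->2 ok
  pos 16: y in {1,4}, choose 1; 2->1 ok

0,2,1,1,4,1,4,0,4,1,1,1,1,4,0,2,1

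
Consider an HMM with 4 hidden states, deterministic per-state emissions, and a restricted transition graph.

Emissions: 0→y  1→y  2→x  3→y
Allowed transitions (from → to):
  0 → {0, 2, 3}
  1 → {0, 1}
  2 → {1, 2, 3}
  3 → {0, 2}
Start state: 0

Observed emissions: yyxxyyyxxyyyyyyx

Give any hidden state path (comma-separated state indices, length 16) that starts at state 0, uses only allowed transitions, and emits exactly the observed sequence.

0,3,2,2,1,0,0,2,2,1,1,1,0,0,3,2

  pos 0: y in {0,1,3}, choose 0; start
  pos 1: y in {0,1,3}, choose 3; 0->3 ok
  pos 2: x in {2}, choose 2; 3->2 ok
  pos 3: x in {2}, choose 2; 2->2 ok
  pos 4: y in {0,1,3}, choose 1; 2->1 ok
  pos 5: y in {0,1,3}, choose 0; 1->0 ok
  pos 6: y in {0,1,3}, choose 0; 0->0 ok
  pos 7: x in {2}, choose 2; 0->2 ok
  pos 8: x in {2}, choose 2; 2->2 ok
  pos 9: y in {0,1,3}, choose 1; 2->1 ok
  pos 10: y in {0,1,3}, choose 1; 1->1 ok
  pos 11: y in {0,1,3}, choose 1; 1->1 ok
  pos 12: y in {0,1,3}, choose 0; 1->0 ok
  pos 13: y in {0,1,3}, choose 0; 0->0 ok
  pos 14: y in {0,1,3}, choose 3; 0->3 ok
  pos 15: x in {2}, choose 2; 3->2 ok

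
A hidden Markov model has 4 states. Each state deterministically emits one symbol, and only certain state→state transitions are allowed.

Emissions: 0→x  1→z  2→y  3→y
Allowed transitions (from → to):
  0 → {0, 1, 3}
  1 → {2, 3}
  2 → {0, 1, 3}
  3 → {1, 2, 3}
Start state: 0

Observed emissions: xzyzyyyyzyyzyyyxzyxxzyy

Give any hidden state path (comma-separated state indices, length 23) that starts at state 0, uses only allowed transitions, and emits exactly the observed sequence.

  0: obs=x cand={0} pick 0 [start]
  1: obs=z cand={1} pick 1 [0->1 ok]
  2: obs=y cand={2,3} pick 3 [1->3 ok]
  3: obs=z cand={1} pick 1 [3->1 ok]
  4: obs=y cand={2,3} pick 3 [1->3 ok]
  5: obs=y cand={2,3} pick 3 [3->3 ok]
  6: obs=y cand={2,3} pick 3 [3->3 ok]
  7: obs=y cand={2,3} pick 3 [3->3 ok]
  8: obs=z cand={1} pick 1 [3->1 ok]
  9: obs=y cand={2,3} pick 2 [1->2 ok]
  10: obs=y cand={2,3} pick 3 [2->3 ok]
  11: obs=z cand={1} pick 1 [3->1 ok]
  12: obs=y cand={2,3} pick 2 [1->2 ok]
  13: obs=y cand={2,3} pick 3 [2->3 ok]
  14: obs=y cand={2,3} pick 2 [3->2 ok]
  15: obs=x cand={0} pick 0 [2->0 ok]
  16: obs=z cand={1} pick 1 [0->1 ok]
  17: obs=y cand={2,3} pick 2 [1->2 ok]
  18: obs=x cand={0} pick 0 [2->0 ok]
  19: obs=x cand={0} pick 0 [0->0 ok]
  20: obs=z cand={1} pick 1 [0->1 ok]
  21: obs=y cand={2,3} pick 3 [1->3 ok]
  22: obs=y cand={2,3} pick 3 [3->3 ok]

0,1,3,1,3,3,3,3,1,2,3,1,2,3,2,0,1,2,0,0,1,3,3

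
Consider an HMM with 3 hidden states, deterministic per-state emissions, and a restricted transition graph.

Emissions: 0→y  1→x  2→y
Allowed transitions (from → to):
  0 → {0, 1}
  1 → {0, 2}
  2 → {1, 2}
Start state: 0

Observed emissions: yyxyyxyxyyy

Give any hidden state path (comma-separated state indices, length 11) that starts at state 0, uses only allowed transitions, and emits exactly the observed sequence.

0,0,1,0,0,1,2,1,2,2,2

  t0 'y' -> {0,2}, take 0 (start)
  t1 'y' -> {0,2}, take 0 (0->0 ok)
  t2 'x' -> {1}, take 1 (0->1 ok)
  t3 'y' -> {0,2}, take 0 (1->0 ok)
  t4 'y' -> {0,2}, take 0 (0->0 ok)
  t5 'x' -> {1}, take 1 (0->1 ok)
  t6 'y' -> {0,2}, take 2 (1->2 ok)
  t7 'x' -> {1}, take 1 (2->1 ok)
  t8 'y' -> {0,2}, take 2 (1->2 ok)
  t9 'y' -> {0,2}, take 2 (2->2 ok)
  t10 'y' -> {0,2}, take 2 (2->2 ok)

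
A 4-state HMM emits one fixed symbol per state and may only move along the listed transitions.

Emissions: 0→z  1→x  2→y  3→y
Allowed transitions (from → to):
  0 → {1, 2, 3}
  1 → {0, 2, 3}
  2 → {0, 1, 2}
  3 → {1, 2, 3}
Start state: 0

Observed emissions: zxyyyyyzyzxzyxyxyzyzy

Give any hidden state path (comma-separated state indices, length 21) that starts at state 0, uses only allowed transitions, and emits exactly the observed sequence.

0,1,3,3,3,3,2,0,2,0,1,0,2,1,2,1,2,0,2,0,2

  [0] z  {0}  => 0  start
  [1] x  {1}  => 1  0->1 ok
  [2] y  {2,3}  => 3  1->3 ok
  [3] y  {2,3}  => 3  3->3 ok
  [4] y  {2,3}  => 3  3->3 ok
  [5] y  {2,3}  => 3  3->3 ok
  [6] y  {2,3}  => 2  3->2 ok
  [7] z  {0}  => 0  2->0 ok
  [8] y  {2,3}  => 2  0->2 ok
  [9] z  {0}  => 0  2->0 ok
  [10] x  {1}  => 1  0->1 ok
  [11] z  {0}  => 0  1->0 ok
  [12] y  {2,3}  => 2  0->2 ok
  [13] x  {1}  => 1  2->1 ok
  [14] y  {2,3}  => 2  1->2 ok
  [15] x  {1}  => 1  2->1 ok
  [16] y  {2,3}  => 2  1->2 ok
  [17] z  {0}  => 0  2->0 ok
  [18] y  {2,3}  => 2  0->2 ok
  [19] z  {0}  => 0  2->0 ok
  [20] y  {2,3}  => 2  0->2 ok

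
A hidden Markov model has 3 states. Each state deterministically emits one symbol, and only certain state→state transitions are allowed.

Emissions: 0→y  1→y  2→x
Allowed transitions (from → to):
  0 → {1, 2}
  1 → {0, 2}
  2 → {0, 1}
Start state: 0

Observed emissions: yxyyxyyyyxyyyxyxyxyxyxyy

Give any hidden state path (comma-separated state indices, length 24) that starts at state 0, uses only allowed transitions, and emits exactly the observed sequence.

  pos 0: y in {0,1}, choose 0; start
  pos 1: x in {2}, choose 2; 0->2 ok
  pos 2: y in {0,1}, choose 1; 2->1 ok
  pos 3: y in {0,1}, choose 0; 1->0 ok
  pos 4: x in {2}, choose 2; 0->2 ok
  pos 5: y in {0,1}, choose 0; 2->0 ok
  pos 6: y in {0,1}, choose 1; 0->1 ok
  pos 7: y in {0,1}, choose 0; 1->0 ok
  pos 8: y in {0,1}, choose 1; 0->1 ok
  pos 9: x in {2}, choose 2; 1->2 ok
  pos 10: y in {0,1}, choose 0; 2->0 ok
  pos 11: y in {0,1}, choose 1; 0->1 ok
  pos 12: y in {0,1}, choose 0; 1->0 ok
  pos 13: x in {2}, choose 2; 0->2 ok
  pos 14: y in {0,1}, choose 1; 2->1 ok
  pos 15: x in {2}, choose 2; 1->2 ok
  pos 16: y in {0,1}, choose 1; 2->1 ok
  pos 17: x in {2}, choose 2; 1->2 ok
  pos 18: y in {0,1}, choose 0; 2->0 ok
  pos 19: x in {2}, choose 2; 0->2 ok
  pos 20: y in {0,1}, choose 1; 2->1 ok
  pos 21: x in {2}, choose 2; 1->2 ok
  pos 22: y in {0,1}, choose 0; 2->0 ok
  pos 23: y in {0,1}, choose 1; 0->1 ok

0,2,1,0,2,0,1,0,1,2,0,1,0,2,1,2,1,2,0,2,1,2,0,1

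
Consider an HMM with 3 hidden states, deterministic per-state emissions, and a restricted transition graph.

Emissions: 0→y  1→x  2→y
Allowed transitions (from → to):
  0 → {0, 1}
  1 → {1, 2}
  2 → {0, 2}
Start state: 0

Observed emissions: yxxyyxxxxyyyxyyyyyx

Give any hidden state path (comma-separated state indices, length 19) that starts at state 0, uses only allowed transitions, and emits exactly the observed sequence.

  [0] y  {0,2}  => 0  start
  [1] x  {1}  => 1  0->1 ok
  [2] x  {1}  => 1  1->1 ok
  [3] y  {0,2}  => 2  1->2 ok
  [4] y  {0,2}  => 0  2->0 ok
  [5] x  {1}  => 1  0->1 ok
  [6] x  {1}  => 1  1->1 ok
  [7] x  {1}  => 1  1->1 ok
  [8] x  {1}  => 1  1->1 ok
  [9] y  {0,2}  => 2  1->2 ok
  [10] y  {0,2}  => 0  2->0 ok
  [11] y  {0,2}  => 0  0->0 ok
  [12] x  {1}  => 1  0->1 ok
  [13] y  {0,2}  => 2  1->2 ok
  [14] y  {0,2}  => 2  2->2 ok
  [15] y  {0,2}  => 2  2->2 ok
  [16] y  {0,2}  => 2  2->2 ok
  [17] y  {0,2}  => 0  2->0 ok
  [18] x  {1}  => 1  0->1 ok

0,1,1,2,0,1,1,1,1,2,0,0,1,2,2,2,2,0,1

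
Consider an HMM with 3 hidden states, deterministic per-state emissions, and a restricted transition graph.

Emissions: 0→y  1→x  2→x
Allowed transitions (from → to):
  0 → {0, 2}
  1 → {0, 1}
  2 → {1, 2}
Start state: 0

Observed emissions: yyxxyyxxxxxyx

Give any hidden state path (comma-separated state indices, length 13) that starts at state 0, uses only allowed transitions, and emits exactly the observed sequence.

0,0,2,1,0,0,2,2,2,2,1,0,2

  pos 0: y in {0}, choose 0; start
  pos 1: y in {0}, choose 0; 0->0 ok
  pos 2: x in {1,2}, choose 2; 0->2 ok
  pos 3: x in {1,2}, choose 1; 2->1 ok
  pos 4: y in {0}, choose 0; 1->0 ok
  pos 5: y in {0}, choose 0; 0->0 ok
  pos 6: x in {1,2}, choose 2; 0->2 ok
  pos 7: x in {1,2}, choose 2; 2->2 ok
  pos 8: x in {1,2}, choose 2; 2->2 ok
  pos 9: x in {1,2}, choose 2; 2->2 ok
  pos 10: x in {1,2}, choose 1; 2->1 ok
  pos 11: y in {0}, choose 0; 1->0 ok
  pos 12: x in {1,2}, choose 2; 0->2 ok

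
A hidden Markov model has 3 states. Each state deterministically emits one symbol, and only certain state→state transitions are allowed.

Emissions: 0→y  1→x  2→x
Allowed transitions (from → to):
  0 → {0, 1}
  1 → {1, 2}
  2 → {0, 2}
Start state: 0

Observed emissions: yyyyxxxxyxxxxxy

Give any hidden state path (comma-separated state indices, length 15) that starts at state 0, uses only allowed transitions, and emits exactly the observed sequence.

  t0 'y' -> {0}, take 0 (start)
  t1 'y' -> {0}, take 0 (0->0 ok)
  t2 'y' -> {0}, take 0 (0->0 ok)
  t3 'y' -> {0}, take 0 (0->0 ok)
  t4 'x' -> {1,2}, take 1 (0->1 ok)
  t5 'x' -> {1,2}, take 1 (1->1 ok)
  t6 'x' -> {1,2}, take 1 (1->1 ok)
  t7 'x' -> {1,2}, take 2 (1->2 ok)
  t8 'y' -> {0}, take 0 (2->0 ok)
  t9 'x' -> {1,2}, take 1 (0->1 ok)
  t10 'x' -> {1,2}, take 1 (1->1 ok)
  t11 'x' -> {1,2}, take 1 (1->1 ok)
  t12 'x' -> {1,2}, take 1 (1->1 ok)
  t13 'x' -> {1,2}, take 2 (1->2 ok)
  t14 'y' -> {0}, take 0 (2->0 ok)

0,0,0,0,1,1,1,2,0,1,1,1,1,2,0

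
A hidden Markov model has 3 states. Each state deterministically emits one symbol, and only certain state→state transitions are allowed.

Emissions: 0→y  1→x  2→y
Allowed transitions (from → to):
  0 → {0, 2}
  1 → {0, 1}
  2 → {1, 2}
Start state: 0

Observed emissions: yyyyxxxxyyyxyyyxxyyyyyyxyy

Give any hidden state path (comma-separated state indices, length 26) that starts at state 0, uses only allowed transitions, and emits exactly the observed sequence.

  [0] y  {0,2}  => 0  start
  [1] y  {0,2}  => 0  0->0 ok
  [2] y  {0,2}  => 2  0->2 ok
  [3] y  {0,2}  => 2  2->2 ok
  [4] x  {1}  => 1  2->1 ok
  [5] x  {1}  => 1  1->1 ok
  [6] x  {1}  => 1  1->1 ok
  [7] x  {1}  => 1  1->1 ok
  [8] y  {0,2}  => 0  1->0 ok
  [9] y  {0,2}  => 0  0->0 ok
  [10] y  {0,2}  => 2  0->2 ok
  [11] x  {1}  => 1  2->1 ok
  [12] y  {0,2}  => 0  1->0 ok
  [13] y  {0,2}  => 0  0->0 ok
  [14] y  {0,2}  => 2  0->2 ok
  [15] x  {1}  => 1  2->1 ok
  [16] x  {1}  => 1  1->1 ok
  [17] y  {0,2}  => 0  1->0 ok
  [18] y  {0,2}  => 0  0->0 ok
  [19] y  {0,2}  => 2  0->2 ok
  [20] y  {0,2}  => 2  2->2 ok
  [21] y  {0,2}  => 2  2->2 ok
  [22] y  {0,2}  => 2  2->2 ok
  [23] x  {1}  => 1  2->1 ok
  [24] y  {0,2}  => 0  1->0 ok
  [25] y  {0,2}  => 2  0->2 ok

0,0,2,2,1,1,1,1,0,0,2,1,0,0,2,1,1,0,0,2,2,2,2,1,0,2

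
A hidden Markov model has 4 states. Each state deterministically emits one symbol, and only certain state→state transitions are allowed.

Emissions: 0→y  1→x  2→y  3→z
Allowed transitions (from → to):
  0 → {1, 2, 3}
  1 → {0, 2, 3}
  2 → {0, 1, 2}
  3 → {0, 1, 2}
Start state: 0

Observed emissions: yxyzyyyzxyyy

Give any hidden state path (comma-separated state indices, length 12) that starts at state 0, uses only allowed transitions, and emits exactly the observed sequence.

0,1,0,3,0,2,0,3,1,2,2,0

  [0] y  {0,2}  => 0  start
  [1] x  {1}  => 1  0->1 ok
  [2] y  {0,2}  => 0  1->0 ok
  [3] z  {3}  => 3  0->3 ok
  [4] y  {0,2}  => 0  3->0 ok
  [5] y  {0,2}  => 2  0->2 ok
  [6] y  {0,2}  => 0  2->0 ok
  [7] z  {3}  => 3  0->3 ok
  [8] x  {1}  => 1  3->1 ok
  [9] y  {0,2}  => 2  1->2 ok
  [10] y  {0,2}  => 2  2->2 ok
  [11] y  {0,2}  => 0  2->0 ok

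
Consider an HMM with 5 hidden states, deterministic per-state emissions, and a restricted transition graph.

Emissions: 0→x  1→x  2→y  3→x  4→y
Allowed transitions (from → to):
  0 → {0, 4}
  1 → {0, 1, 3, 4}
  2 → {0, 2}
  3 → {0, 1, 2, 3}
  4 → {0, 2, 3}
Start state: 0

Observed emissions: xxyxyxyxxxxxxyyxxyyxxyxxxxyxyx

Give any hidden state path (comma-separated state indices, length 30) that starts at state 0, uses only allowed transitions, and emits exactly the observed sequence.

  t0 'x' -> {0,1,3}, take 0 (start)
  t1 'x' -> {0,1,3}, take 0 (0->0 ok)
  t2 'y' -> {2,4}, take 4 (0->4 ok)
  t3 'x' -> {0,1,3}, take 0 (4->0 ok)
  t4 'y' -> {2,4}, take 4 (0->4 ok)
  t5 'x' -> {0,1,3}, take 0 (4->0 ok)
  t6 'y' -> {2,4}, take 4 (0->4 ok)
  t7 'x' -> {0,1,3}, take 3 (4->3 ok)
  t8 'x' -> {0,1,3}, take 1 (3->1 ok)
  t9 'x' -> {0,1,3}, take 1 (1->1 ok)
  t10 'x' -> {0,1,3}, take 3 (1->3 ok)
  t11 'x' -> {0,1,3}, take 1 (3->1 ok)
  t12 'x' -> {0,1,3}, take 1 (1->1 ok)
  t13 'y' -> {2,4}, take 4 (1->4 ok)
  t14 'y' -> {2,4}, take 2 (4->2 ok)
  t15 'x' -> {0,1,3}, take 0 (2->0 ok)
  t16 'x' -> {0,1,3}, take 0 (0->0 ok)
  t17 'y' -> {2,4}, take 4 (0->4 ok)
  t18 'y' -> {2,4}, take 2 (4->2 ok)
  t19 'x' -> {0,1,3}, take 0 (2->0 ok)
  t20 'x' -> {0,1,3}, take 0 (0->0 ok)
  t21 'y' -> {2,4}, take 4 (0->4 ok)
  t22 'x' -> {0,1,3}, take 3 (4->3 ok)
  t23 'x' -> {0,1,3}, take 1 (3->1 ok)
  t24 'x' -> {0,1,3}, take 0 (1->0 ok)
  t25 'x' -> {0,1,3}, take 0 (0->0 ok)
  t26 'y' -> {2,4}, take 4 (0->4 ok)
  t27 'x' -> {0,1,3}, take 3 (4->3 ok)
  t28 'y' -> {2,4}, take 2 (3->2 ok)
  t29 'x' -> {0,1,3}, take 0 (2->0 ok)

0,0,4,0,4,0,4,3,1,1,3,1,1,4,2,0,0,4,2,0,0,4,3,1,0,0,4,3,2,0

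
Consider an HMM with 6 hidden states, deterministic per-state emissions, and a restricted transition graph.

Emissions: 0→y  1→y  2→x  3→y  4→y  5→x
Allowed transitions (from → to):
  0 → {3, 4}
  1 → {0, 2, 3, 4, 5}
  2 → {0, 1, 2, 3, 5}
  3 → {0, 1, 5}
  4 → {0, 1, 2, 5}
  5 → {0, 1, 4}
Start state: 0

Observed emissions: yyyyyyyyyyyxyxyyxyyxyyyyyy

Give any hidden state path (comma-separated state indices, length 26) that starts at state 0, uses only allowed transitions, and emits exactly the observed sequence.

  pos 0: y in {0,1,3,4}, choose 0; start
  pos 1: y in {0,1,3,4}, choose 4; 0->4 ok
  pos 2: y in {0,1,3,4}, choose 1; 4->1 ok
  pos 3: y in {0,1,3,4}, choose 3; 1->3 ok
  pos 4: y in {0,1,3,4}, choose 1; 3->1 ok
  pos 5: y in {0,1,3,4}, choose 3; 1->3 ok
  pos 6: y in {0,1,3,4}, choose 0; 3->0 ok
  pos 7: y in {0,1,3,4}, choose 3; 0->3 ok
  pos 8: y in {0,1,3,4}, choose 1; 3->1 ok
  pos 9: y in {0,1,3,4}, choose 0; 1->0 ok
  pos 10: y in {0,1,3,4}, choose 4; 0->4 ok
  pos 11: x in {2,5}, choose 5; 4->5 ok
  pos 12: y in {0,1,3,4}, choose 1; 5->1 ok
  pos 13: x in {2,5}, choose 5; 1->5 ok
  pos 14: y in {0,1,3,4}, choose 0; 5->0 ok
  pos 15: y in {0,1,3,4}, choose 3; 0->3 ok
  pos 16: x in {2,5}, choose 5; 3->5 ok
  pos 17: y in {0,1,3,4}, choose 1; 5->1 ok
  pos 18: y in {0,1,3,4}, choose 4; 1->4 ok
  pos 19: x in {2,5}, choose 5; 4->5 ok
  pos 20: y in {0,1,3,4}, choose 0; 5->0 ok
  pos 21: y in {0,1,3,4}, choose 4; 0->4 ok
  pos 22: y in {0,1,3,4}, choose 0; 4->0 ok
  pos 23: y in {0,1,3,4}, choose 4; 0->4 ok
  pos 24: y in {0,1,3,4}, choose 0; 4->0 ok
  pos 25: y in {0,1,3,4}, choose 4; 0->4 ok

0,4,1,3,1,3,0,3,1,0,4,5,1,5,0,3,5,1,4,5,0,4,0,4,0,4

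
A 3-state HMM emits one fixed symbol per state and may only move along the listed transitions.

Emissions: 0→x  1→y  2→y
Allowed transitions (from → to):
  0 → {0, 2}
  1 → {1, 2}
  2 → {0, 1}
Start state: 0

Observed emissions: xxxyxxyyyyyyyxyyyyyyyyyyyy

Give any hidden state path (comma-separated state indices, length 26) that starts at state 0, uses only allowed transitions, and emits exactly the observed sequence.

0,0,0,2,0,0,2,1,2,1,2,1,2,0,2,1,2,1,1,1,1,2,1,1,2,1

  t0 'x' -> {0}, take 0 (start)
  t1 'x' -> {0}, take 0 (0->0 ok)
  t2 'x' -> {0}, take 0 (0->0 ok)
  t3 'y' -> {1,2}, take 2 (0->2 ok)
  t4 'x' -> {0}, take 0 (2->0 ok)
  t5 'x' -> {0}, take 0 (0->0 ok)
  t6 'y' -> {1,2}, take 2 (0->2 ok)
  t7 'y' -> {1,2}, take 1 (2->1 ok)
  t8 'y' -> {1,2}, take 2 (1->2 ok)
  t9 'y' -> {1,2}, take 1 (2->1 ok)
  t10 'y' -> {1,2}, take 2 (1->2 ok)
  t11 'y' -> {1,2}, take 1 (2->1 ok)
  t12 'y' -> {1,2}, take 2 (1->2 ok)
  t13 'x' -> {0}, take 0 (2->0 ok)
  t14 'y' -> {1,2}, take 2 (0->2 ok)
  t15 'y' -> {1,2}, take 1 (2->1 ok)
  t16 'y' -> {1,2}, take 2 (1->2 ok)
  t17 'y' -> {1,2}, take 1 (2->1 ok)
  t18 'y' -> {1,2}, take 1 (1->1 ok)
  t19 'y' -> {1,2}, take 1 (1->1 ok)
  t20 'y' -> {1,2}, take 1 (1->1 ok)
  t21 'y' -> {1,2}, take 2 (1->2 ok)
  t22 'y' -> {1,2}, take 1 (2->1 ok)
  t23 'y' -> {1,2}, take 1 (1->1 ok)
  t24 'y' -> {1,2}, take 2 (1->2 ok)
  t25 'y' -> {1,2}, take 1 (2->1 ok)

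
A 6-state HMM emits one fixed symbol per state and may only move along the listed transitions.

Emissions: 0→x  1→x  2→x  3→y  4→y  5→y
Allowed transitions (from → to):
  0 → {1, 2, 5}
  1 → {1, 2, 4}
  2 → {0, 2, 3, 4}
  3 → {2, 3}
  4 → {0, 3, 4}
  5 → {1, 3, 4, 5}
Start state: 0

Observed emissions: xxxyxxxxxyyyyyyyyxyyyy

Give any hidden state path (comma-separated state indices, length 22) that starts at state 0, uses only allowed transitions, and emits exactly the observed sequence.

0,2,0,5,1,1,2,2,0,5,5,4,3,3,3,3,3,2,3,3,3,3

  t0 'x' -> {0,1,2}, take 0 (start)
  t1 'x' -> {0,1,2}, take 2 (0->2 ok)
  t2 'x' -> {0,1,2}, take 0 (2->0 ok)
  t3 'y' -> {3,4,5}, take 5 (0->5 ok)
  t4 'x' -> {0,1,2}, take 1 (5->1 ok)
  t5 'x' -> {0,1,2}, take 1 (1->1 ok)
  t6 'x' -> {0,1,2}, take 2 (1->2 ok)
  t7 'x' -> {0,1,2}, take 2 (2->2 ok)
  t8 'x' -> {0,1,2}, take 0 (2->0 ok)
  t9 'y' -> {3,4,5}, take 5 (0->5 ok)
  t10 'y' -> {3,4,5}, take 5 (5->5 ok)
  t11 'y' -> {3,4,5}, take 4 (5->4 ok)
  t12 'y' -> {3,4,5}, take 3 (4->3 ok)
  t13 'y' -> {3,4,5}, take 3 (3->3 ok)
  t14 'y' -> {3,4,5}, take 3 (3->3 ok)
  t15 'y' -> {3,4,5}, take 3 (3->3 ok)
  t16 'y' -> {3,4,5}, take 3 (3->3 ok)
  t17 'x' -> {0,1,2}, take 2 (3->2 ok)
  t18 'y' -> {3,4,5}, take 3 (2->3 ok)
  t19 'y' -> {3,4,5}, take 3 (3->3 ok)
  t20 'y' -> {3,4,5}, take 3 (3->3 ok)
  t21 'y' -> {3,4,5}, take 3 (3->3 ok)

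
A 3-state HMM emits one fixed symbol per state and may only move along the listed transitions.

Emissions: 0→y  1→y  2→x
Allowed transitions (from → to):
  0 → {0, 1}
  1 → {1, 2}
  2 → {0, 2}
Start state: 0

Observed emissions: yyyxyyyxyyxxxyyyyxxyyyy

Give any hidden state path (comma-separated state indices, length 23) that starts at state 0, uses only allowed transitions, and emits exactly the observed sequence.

  t0 'y' -> {0,1}, take 0 (start)
  t1 'y' -> {0,1}, take 1 (0->1 ok)
  t2 'y' -> {0,1}, take 1 (1->1 ok)
  t3 'x' -> {2}, take 2 (1->2 ok)
  t4 'y' -> {0,1}, take 0 (2->0 ok)
  t5 'y' -> {0,1}, take 1 (0->1 ok)
  t6 'y' -> {0,1}, take 1 (1->1 ok)
  t7 'x' -> {2}, take 2 (1->2 ok)
  t8 'y' -> {0,1}, take 0 (2->0 ok)
  t9 'y' -> {0,1}, take 1 (0->1 ok)
  t10 'x' -> {2}, take 2 (1->2 ok)
  t11 'x' -> {2}, take 2 (2->2 ok)
  t12 'x' -> {2}, take 2 (2->2 ok)
  t13 'y' -> {0,1}, take 0 (2->0 ok)
  t14 'y' -> {0,1}, take 0 (0->0 ok)
  t15 'y' -> {0,1}, take 0 (0->0 ok)
  t16 'y' -> {0,1}, take 1 (0->1 ok)
  t17 'x' -> {2}, take 2 (1->2 ok)
  t18 'x' -> {2}, take 2 (2->2 ok)
  t19 'y' -> {0,1}, take 0 (2->0 ok)
  t20 'y' -> {0,1}, take 0 (0->0 ok)
  t21 'y' -> {0,1}, take 1 (0->1 ok)
  t22 'y' -> {0,1}, take 1 (1->1 ok)

0,1,1,2,0,1,1,2,0,1,2,2,2,0,0,0,1,2,2,0,0,1,1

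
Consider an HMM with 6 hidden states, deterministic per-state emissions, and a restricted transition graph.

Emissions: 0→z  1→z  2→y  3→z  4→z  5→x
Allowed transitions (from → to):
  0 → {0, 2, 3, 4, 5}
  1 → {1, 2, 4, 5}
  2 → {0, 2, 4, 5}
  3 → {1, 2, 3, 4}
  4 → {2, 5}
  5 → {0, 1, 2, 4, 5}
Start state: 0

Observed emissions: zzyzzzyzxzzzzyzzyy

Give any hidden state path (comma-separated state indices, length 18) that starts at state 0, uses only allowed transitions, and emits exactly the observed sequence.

0,3,2,0,0,4,2,4,5,0,3,3,3,2,0,3,2,2

  t0 'z' -> {0,1,3,4}, take 0 (start)
  t1 'z' -> {0,1,3,4}, take 3 (0->3 ok)
  t2 'y' -> {2}, take 2 (3->2 ok)
  t3 'z' -> {0,1,3,4}, take 0 (2->0 ok)
  t4 'z' -> {0,1,3,4}, take 0 (0->0 ok)
  t5 'z' -> {0,1,3,4}, take 4 (0->4 ok)
  t6 'y' -> {2}, take 2 (4->2 ok)
  t7 'z' -> {0,1,3,4}, take 4 (2->4 ok)
  t8 'x' -> {5}, take 5 (4->5 ok)
  t9 'z' -> {0,1,3,4}, take 0 (5->0 ok)
  t10 'z' -> {0,1,3,4}, take 3 (0->3 ok)
  t11 'z' -> {0,1,3,4}, take 3 (3->3 ok)
  t12 'z' -> {0,1,3,4}, take 3 (3->3 ok)
  t13 'y' -> {2}, take 2 (3->2 ok)
  t14 'z' -> {0,1,3,4}, take 0 (2->0 ok)
  t15 'z' -> {0,1,3,4}, take 3 (0->3 ok)
  t16 'y' -> {2}, take 2 (3->2 ok)
  t17 'y' -> {2}, take 2 (2->2 ok)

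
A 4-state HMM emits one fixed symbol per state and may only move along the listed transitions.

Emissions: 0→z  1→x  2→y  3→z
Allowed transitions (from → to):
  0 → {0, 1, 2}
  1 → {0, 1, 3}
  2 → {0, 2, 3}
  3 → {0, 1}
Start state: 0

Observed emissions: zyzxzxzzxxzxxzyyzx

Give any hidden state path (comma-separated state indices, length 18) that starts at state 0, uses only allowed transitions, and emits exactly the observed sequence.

  [0] z  {0,3}  => 0  start
  [1] y  {2}  => 2  0->2 ok
  [2] z  {0,3}  => 3  2->3 ok
  [3] x  {1}  => 1  3->1 ok
  [4] z  {0,3}  => 0  1->0 ok
  [5] x  {1}  => 1  0->1 ok
  [6] z  {0,3}  => 3  1->3 ok
  [7] z  {0,3}  => 0  3->0 ok
  [8] x  {1}  => 1  0->1 ok
  [9] x  {1}  => 1  1->1 ok
  [10] z  {0,3}  => 3  1->3 ok
  [11] x  {1}  => 1  3->1 ok
  [12] x  {1}  => 1  1->1 ok
  [13] z  {0,3}  => 0  1->0 ok
  [14] y  {2}  => 2  0->2 ok
  [15] y  {2}  => 2  2->2 ok
  [16] z  {0,3}  => 3  2->3 ok
  [17] x  {1}  => 1  3->1 ok

0,2,3,1,0,1,3,0,1,1,3,1,1,0,2,2,3,1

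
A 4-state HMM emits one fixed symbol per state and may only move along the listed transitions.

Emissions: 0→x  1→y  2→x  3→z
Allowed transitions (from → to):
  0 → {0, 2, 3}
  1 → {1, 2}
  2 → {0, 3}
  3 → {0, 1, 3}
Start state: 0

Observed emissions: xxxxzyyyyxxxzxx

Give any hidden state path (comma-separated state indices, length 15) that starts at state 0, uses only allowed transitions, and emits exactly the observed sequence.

  [0] x  {0,2}  => 0  start
  [1] x  {0,2}  => 0  0->0 ok
  [2] x  {0,2}  => 0  0->0 ok
  [3] x  {0,2}  => 2  0->2 ok
  [4] z  {3}  => 3  2->3 ok
  [5] y  {1}  => 1  3->1 ok
  [6] y  {1}  => 1  1->1 ok
  [7] y  {1}  => 1  1->1 ok
  [8] y  {1}  => 1  1->1 ok
  [9] x  {0,2}  => 2  1->2 ok
  [10] x  {0,2}  => 0  2->0 ok
  [11] x  {0,2}  => 0  0->0 ok
  [12] z  {3}  => 3  0->3 ok
  [13] x  {0,2}  => 0  3->0 ok
  [14] x  {0,2}  => 0  0->0 ok

0,0,0,2,3,1,1,1,1,2,0,0,3,0,0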